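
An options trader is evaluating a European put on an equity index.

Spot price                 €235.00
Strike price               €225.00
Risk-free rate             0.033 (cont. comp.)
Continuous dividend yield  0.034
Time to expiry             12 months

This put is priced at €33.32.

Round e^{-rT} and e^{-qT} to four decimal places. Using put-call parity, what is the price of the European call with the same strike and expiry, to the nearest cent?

€42.78

e^(−qT) = e^(−0.034·1) = 0.9666;  e^(−rT) = e^(−0.033·1) = 0.9675
Put-call parity: C − P = S·e^(−qT) − K·e^(−rT) = 235·0.9666 − 225·0.9675 = 227.1510 − 217.6875 = 9.4635
C = P + (C − P) = 33.32 + (9.4635) = 42.7835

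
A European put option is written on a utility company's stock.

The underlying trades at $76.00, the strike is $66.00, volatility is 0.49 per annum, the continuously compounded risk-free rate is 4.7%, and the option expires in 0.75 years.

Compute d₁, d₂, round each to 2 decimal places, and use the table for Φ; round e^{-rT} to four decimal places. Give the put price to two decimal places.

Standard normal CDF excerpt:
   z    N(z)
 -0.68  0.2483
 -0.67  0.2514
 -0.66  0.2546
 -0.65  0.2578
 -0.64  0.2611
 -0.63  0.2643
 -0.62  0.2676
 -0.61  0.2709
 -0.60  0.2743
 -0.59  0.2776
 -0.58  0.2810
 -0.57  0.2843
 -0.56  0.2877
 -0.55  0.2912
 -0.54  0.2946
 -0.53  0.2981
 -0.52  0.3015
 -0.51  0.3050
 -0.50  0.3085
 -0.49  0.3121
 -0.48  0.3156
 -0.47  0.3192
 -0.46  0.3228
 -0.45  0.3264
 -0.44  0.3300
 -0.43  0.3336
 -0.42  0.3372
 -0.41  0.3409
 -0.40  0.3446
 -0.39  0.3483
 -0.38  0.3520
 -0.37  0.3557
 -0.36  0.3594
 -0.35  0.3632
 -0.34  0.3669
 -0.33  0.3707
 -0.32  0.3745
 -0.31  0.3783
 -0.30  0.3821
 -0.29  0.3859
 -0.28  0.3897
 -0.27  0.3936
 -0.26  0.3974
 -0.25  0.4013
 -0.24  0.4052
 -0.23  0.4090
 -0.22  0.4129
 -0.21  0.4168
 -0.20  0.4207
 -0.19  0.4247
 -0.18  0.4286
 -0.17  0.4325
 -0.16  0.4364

σ√T = 0.49·√0.75 = 0.4244
d₁ = [ln(76/66) + (0.047 + 0.49²/2)·0.75] / 0.4244 = [0.1411 + 0.1253] / 0.4244 = 0.6277 ≈ 0.63
d₂ = d₁ − σ√T = 0.6277 − 0.4244 = 0.2033 ≈ 0.20
e^(−rT) = e^(−0.047·0.75) = 0.9654
P = 66·0.9654·N(-0.20) − 76·N(-0.63) = 66·0.9654·0.4207 − 76·0.2643 = 26.8055 − 20.0868 = 6.7187

$6.72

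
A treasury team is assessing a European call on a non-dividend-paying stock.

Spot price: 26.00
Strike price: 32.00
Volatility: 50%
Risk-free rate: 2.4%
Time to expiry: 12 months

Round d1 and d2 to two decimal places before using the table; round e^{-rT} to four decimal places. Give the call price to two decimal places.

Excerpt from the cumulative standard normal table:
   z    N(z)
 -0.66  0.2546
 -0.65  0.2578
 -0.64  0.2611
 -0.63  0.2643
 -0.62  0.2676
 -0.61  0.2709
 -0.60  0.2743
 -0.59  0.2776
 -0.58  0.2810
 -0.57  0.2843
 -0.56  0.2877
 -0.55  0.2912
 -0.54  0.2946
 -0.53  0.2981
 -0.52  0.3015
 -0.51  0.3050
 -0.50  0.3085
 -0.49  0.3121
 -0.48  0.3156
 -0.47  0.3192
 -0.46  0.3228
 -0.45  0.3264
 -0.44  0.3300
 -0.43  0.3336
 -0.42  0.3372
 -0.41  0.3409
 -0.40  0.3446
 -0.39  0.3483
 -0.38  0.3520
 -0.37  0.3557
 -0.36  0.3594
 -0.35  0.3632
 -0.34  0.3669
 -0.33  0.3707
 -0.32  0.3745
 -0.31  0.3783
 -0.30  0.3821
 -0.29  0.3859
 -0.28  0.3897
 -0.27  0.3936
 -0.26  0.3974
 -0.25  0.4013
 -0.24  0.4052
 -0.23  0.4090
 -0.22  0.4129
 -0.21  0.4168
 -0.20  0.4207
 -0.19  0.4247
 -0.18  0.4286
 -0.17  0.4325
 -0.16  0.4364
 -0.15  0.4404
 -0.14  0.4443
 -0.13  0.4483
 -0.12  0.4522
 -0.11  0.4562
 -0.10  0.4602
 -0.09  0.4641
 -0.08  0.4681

3.40

σ√T = 0.5·√1 = 0.5000
d₁ = [ln(26/32) + (0.024 + ½·0.5²)·1] / (σ√T) = (-0.2076 + 0.1490) / 0.5000 = -0.1173 ⇒ -0.12
d₂ = -0.1173 − 0.5000 = -0.6173 ⇒ -0.62
exp(−rT) = exp(−0.024·1) = 0.9763
N(d₁) = N(-0.12) = 0.4522;  N(d₂) = N(-0.62) = 0.2676
C = 26·0.4522 − 32·0.9763·0.2676 = 11.7572 − 8.3603 = 3.3969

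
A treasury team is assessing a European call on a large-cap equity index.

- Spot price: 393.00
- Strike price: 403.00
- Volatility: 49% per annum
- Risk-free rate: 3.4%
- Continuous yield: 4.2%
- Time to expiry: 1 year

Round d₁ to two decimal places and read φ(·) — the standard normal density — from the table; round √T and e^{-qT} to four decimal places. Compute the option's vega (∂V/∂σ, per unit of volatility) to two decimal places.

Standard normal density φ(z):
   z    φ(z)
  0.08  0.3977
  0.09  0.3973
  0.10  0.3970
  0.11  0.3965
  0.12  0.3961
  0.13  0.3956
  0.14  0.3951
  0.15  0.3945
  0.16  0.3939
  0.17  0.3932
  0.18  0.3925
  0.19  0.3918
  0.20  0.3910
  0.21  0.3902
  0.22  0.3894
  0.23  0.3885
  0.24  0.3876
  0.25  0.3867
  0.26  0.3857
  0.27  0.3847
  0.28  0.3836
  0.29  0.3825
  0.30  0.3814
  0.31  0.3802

T = 1;  σ√T = 0.4900
d₁ = [ln(393/403) + (0.034 − 0.042 + 0.49²/2)·1] / 0.4900 = [-0.0251 + 0.1120] / 0.4900 = 0.1774 ≈ 0.18
√T = √1 = 1.0000
φ(d₁) = φ(0.18) = 0.3925
e^(−qT) = e^(−0.042·1) = 0.9589
vega = S·e^(−qT)·φ(d₁)·√T = 393·0.9589·0.3925·1.0000 = 147.9127

147.91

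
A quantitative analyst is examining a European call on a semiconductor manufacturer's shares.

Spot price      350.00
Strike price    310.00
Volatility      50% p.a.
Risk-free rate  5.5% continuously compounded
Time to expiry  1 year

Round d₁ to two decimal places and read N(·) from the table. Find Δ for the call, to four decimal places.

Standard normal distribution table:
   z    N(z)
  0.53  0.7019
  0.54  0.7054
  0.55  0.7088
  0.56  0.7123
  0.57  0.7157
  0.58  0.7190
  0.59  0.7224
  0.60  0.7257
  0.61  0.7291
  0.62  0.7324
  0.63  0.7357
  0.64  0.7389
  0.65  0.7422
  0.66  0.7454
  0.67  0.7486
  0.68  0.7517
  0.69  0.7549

0.7257

σ√T = 0.5 × 1.0000 = 0.5000
d₁ = [ln(350/310) + (0.055 + 0.5²/2)·1] / 0.5000 = [0.1214 + 0.1800] / 0.5000 = 0.6027 ⇒ 0.60
N(d₁) = N(0.60) = 0.7257
Δ_call = N(d₁) = 0.7257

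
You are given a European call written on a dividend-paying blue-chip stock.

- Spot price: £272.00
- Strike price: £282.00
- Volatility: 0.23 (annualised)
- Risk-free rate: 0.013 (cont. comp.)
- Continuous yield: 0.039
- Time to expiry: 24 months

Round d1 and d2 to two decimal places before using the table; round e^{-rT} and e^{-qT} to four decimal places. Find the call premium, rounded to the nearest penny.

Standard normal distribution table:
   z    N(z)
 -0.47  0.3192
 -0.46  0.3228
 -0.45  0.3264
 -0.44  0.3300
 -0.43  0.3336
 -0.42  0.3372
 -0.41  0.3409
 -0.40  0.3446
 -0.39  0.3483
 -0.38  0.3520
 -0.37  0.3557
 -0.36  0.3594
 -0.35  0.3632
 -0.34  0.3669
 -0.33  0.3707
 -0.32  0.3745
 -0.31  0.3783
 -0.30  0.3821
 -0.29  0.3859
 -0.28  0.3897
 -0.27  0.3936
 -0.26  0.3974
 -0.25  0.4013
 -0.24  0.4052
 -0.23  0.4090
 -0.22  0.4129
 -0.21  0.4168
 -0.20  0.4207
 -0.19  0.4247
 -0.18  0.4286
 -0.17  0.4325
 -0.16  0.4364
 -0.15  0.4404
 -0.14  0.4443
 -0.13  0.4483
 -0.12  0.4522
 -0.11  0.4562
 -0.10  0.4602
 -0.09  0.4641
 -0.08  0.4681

£23.12

σ√T = 0.23·√2 = 0.3253
d₁ = [ln(272/282) + (0.013 − 0.039 + 0.23²/2)·2] / 0.3253 = [-0.0361 + 0.0009] / 0.3253 = -0.1082 which rounds to -0.11
d₂ = d₁ − σ√T = -0.1082 − 0.3253 = -0.4335 which rounds to -0.43
exp(−qT) = exp(−0.039·2) = 0.9250;  exp(−rT) = exp(−0.013·2) = 0.9743
C = 272·0.9250·N(-0.11) − 282·0.9743·N(-0.43) = 272·0.9250·0.4562 − 282·0.9743·0.3336 = 114.7799 − 91.6575 = 23.1225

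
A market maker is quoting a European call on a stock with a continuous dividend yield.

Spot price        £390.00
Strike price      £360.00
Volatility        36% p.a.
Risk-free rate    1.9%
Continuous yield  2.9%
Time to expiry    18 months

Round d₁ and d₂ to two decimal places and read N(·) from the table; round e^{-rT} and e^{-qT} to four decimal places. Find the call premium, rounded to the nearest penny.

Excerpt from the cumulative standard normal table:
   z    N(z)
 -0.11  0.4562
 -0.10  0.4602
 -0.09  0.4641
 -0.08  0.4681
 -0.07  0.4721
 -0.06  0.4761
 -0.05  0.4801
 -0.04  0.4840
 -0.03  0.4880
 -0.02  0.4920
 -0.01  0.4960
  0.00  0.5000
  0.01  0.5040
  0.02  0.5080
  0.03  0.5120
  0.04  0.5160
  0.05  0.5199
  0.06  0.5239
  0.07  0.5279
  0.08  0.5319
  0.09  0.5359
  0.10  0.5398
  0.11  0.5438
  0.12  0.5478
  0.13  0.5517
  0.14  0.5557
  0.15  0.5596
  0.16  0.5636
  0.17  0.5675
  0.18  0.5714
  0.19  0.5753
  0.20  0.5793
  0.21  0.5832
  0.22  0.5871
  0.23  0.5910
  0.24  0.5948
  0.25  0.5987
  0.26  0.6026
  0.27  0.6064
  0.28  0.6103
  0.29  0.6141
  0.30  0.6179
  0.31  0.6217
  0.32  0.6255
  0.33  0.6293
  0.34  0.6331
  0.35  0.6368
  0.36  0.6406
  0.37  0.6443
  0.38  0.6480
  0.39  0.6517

£75.39

σ√T = 0.36·√1.5 = 0.4409
d₁ = [ln(390/360) + (0.019 − 0.029 + 0.36²/2)·1.5] / 0.4409 = [0.0800 + 0.0822] / 0.4409 = 0.3680 ≈ 0.37
d₂ = d₁ − σ√T = 0.3680 − 0.4409 = -0.0729 ≈ -0.07
exp(−qT) = exp(−0.029·1.5) = 0.9574;  exp(−rT) = exp(−0.019·1.5) = 0.9719
C = 390·0.9574·N(0.37) − 360·0.9719·N(-0.07) = 390·0.9574·0.6443 − 360·0.9719·0.4721 = 240.5726 − 165.1802 = 75.3924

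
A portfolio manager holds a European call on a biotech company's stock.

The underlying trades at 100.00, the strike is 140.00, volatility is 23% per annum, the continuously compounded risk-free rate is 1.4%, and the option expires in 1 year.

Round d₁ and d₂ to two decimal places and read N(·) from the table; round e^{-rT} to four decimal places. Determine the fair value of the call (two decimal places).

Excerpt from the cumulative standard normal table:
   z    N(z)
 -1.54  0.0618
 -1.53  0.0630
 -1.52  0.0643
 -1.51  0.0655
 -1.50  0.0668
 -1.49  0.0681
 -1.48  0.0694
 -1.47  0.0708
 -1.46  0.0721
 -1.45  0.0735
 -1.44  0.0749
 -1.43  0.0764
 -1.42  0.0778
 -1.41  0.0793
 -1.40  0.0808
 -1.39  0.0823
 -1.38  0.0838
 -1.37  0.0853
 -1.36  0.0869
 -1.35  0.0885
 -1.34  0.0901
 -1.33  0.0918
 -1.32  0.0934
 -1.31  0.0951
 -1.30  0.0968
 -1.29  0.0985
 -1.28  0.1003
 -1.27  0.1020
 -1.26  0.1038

0.97

σ√T = 0.23·√1 = 0.2300
d₁ = [ln(100/140) + (0.014 + 0.23²/2)·1] / 0.2300 = [-0.3365 + 0.0404] / 0.2300 = -1.2871 ≈ -1.29
d₂ = d₁ − σ√T = -1.2871 − 0.2300 = -1.5171 ≈ -1.52
exp(−rT) = exp(−0.014·1) = 0.9861
C = 100·N(-1.29) − 140·0.9861·N(-1.52) = 100·0.0985 − 140·0.9861·0.0643 = 9.8500 − 8.8769 = 0.9731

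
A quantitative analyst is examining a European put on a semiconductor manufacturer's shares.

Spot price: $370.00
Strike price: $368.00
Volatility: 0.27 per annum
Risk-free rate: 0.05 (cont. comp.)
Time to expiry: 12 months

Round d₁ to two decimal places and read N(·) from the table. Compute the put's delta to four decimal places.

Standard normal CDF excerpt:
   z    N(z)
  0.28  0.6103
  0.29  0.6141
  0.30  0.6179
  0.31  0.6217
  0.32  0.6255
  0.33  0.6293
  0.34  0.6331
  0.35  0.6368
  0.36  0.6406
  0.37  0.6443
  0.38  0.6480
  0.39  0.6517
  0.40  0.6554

-0.3669

T = 1;  σ√T = 0.2700
d₁ = [ln(370/368) + (0.05 + ½·0.27²)·1] / (σ√T) = (0.0054 + 0.0864) / 0.2700 = 0.3403 ⇒ 0.34
N(d₁) = N(0.34) = 0.6331
Δ_put = N(d₁) − 1 = 0.6331 − 1 = -0.3669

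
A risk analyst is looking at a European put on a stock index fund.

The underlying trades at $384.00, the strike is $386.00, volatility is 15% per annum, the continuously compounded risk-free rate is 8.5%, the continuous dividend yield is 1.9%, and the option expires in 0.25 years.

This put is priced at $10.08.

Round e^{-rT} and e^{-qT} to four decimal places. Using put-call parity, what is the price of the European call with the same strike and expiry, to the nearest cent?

e^(−qT) = e^(−0.019·0.25) = 0.9953;  e^(−rT) = e^(−0.085·0.25) = 0.9790
Put-call parity: C − P = S·e^(−qT) − K·e^(−rT) = 384·0.9953 − 386·0.9790 = 382.1952 − 377.8940 = 4.3012
C = P + (C − P) = 10.08 + (4.3012) = 14.3812

$14.38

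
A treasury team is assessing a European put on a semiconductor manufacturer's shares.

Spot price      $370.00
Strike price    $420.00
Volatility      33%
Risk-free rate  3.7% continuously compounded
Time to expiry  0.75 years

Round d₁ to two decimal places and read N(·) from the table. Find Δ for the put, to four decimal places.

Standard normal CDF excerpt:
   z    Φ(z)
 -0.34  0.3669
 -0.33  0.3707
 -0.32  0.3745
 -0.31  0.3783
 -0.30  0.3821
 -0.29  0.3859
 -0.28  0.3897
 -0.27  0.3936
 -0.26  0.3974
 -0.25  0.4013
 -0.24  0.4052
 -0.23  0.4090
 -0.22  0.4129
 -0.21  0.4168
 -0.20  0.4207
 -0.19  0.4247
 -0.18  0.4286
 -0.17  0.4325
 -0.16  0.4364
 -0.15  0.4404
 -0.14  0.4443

T = 0.75;  σ√T = 0.2858
d₁ = [ln(370/420) + (0.037 + 0.33²/2)·0.75] / 0.2858 = [-0.1268 + 0.0686] / 0.2858 = -0.2035 ⇒ -0.20
N(d₁) = N(-0.20) = 0.4207
Δ_put = N(d₁) − 1 = 0.4207 − 1 = -0.5793

-0.5793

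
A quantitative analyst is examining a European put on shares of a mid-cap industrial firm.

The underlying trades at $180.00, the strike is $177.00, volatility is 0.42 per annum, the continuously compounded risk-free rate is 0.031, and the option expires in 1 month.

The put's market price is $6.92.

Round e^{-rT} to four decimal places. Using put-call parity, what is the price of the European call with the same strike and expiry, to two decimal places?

$10.38

exp(−rT) = exp(−0.031·0.08333) = 0.9974
Put-call parity: C − P = S − K·e^(−rT) = 180 − 177·0.9974 = 180 − 176.5398 = 3.4602
C = P + (C − P) = 6.92 + (3.4602) = 10.3802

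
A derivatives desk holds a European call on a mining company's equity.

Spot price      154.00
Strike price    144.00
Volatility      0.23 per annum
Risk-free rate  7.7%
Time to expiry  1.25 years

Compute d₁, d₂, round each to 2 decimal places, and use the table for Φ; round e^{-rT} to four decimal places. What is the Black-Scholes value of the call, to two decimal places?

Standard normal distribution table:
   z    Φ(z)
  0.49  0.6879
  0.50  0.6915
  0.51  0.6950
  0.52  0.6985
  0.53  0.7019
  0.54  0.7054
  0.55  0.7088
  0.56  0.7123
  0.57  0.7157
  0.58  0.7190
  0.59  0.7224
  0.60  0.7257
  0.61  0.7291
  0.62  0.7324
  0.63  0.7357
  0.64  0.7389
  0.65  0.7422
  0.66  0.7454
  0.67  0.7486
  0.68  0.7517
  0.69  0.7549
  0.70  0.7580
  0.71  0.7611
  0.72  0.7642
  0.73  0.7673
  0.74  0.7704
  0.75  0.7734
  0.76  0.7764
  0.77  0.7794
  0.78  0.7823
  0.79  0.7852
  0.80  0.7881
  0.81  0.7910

28.67

σ√T = 0.23 × 1.1180 = 0.2571
d₁ = [ln(154/144) + (0.077 + 0.23²/2)·1.25] / 0.2571 = [0.0671 + 0.1293] / 0.2571 = 0.7640 which rounds to 0.76
d₂ = d₁ − σ√T = 0.7640 − 0.2571 = 0.5068 which rounds to 0.51
exp(−rT) = exp(−0.077·1.25) = 0.9082
N(d₁) = N(0.76) = 0.7764;  N(d₂) = N(0.51) = 0.6950
C = 154·0.7764 − 144·0.9082·0.6950 = 119.5656 − 90.8927 = 28.6729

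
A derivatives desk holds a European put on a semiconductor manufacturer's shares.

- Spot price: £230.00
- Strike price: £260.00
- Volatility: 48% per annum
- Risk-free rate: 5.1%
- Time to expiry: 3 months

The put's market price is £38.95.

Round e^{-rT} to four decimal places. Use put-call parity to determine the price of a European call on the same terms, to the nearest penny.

e^(−rT) = e^(−0.051·0.25) = 0.9873
Put-call parity: C − P = S − K·e^(−rT) = 230 − 260·0.9873 = 230 − 256.6980 = -26.6980
C = P + (C − P) = 38.95 + (-26.6980) = 12.2520

£12.25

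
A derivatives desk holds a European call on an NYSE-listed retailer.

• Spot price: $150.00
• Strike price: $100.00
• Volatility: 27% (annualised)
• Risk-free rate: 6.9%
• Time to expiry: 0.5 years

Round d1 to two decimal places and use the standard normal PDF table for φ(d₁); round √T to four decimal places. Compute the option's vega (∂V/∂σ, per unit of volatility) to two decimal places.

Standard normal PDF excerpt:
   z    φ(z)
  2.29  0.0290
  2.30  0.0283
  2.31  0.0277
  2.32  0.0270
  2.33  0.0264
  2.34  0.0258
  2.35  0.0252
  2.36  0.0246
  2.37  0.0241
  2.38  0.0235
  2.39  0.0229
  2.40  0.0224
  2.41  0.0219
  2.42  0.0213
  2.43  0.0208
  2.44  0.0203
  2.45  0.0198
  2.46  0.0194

2.38

σ√T = 0.27 × 0.7071 = 0.1909
d₁ = [ln(150/100) + (0.069 + ½·0.27²)·0.5] / (σ√T) = (0.4055 + 0.0527) / 0.1909 = 2.3999 ⇒ 2.40
√T = √0.5 = 0.7071
φ(d₁) = φ(2.40) = 0.0224
vega = S·φ(d₁)·√T = 150·0.0224·0.7071 = 2.3759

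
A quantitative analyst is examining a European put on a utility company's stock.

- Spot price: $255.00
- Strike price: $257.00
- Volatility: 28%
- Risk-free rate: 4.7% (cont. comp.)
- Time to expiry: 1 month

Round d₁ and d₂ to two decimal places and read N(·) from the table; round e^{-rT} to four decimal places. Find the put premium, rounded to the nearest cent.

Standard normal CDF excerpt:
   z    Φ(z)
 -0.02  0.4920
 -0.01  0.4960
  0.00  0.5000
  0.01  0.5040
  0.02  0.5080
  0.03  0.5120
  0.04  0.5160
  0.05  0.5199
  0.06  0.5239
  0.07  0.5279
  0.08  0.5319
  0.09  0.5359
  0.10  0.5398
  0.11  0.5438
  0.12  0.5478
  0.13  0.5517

$8.67

σ√T = 0.28 × 0.2887 = 0.0808
ln(S/K) + (r + σ²/2)T = ln(255/257) + (0.047 + 0.28²/2)·0.08333 = -0.0078 + 0.0072 = -0.0006
d₁ = -0.0006 / 0.0808 = -0.0078 → -0.01
d₂ = d₁ − σ√T = -0.0078 − 0.0808 = -0.0886 → -0.09
exp(−rT) = exp(−0.047·0.08333) = 0.9961
P = 257·0.9961·N(0.09) − 255·N(0.01) = 257·0.9961·0.5359 − 255·0.5040 = 137.1892 − 128.5200 = 8.6692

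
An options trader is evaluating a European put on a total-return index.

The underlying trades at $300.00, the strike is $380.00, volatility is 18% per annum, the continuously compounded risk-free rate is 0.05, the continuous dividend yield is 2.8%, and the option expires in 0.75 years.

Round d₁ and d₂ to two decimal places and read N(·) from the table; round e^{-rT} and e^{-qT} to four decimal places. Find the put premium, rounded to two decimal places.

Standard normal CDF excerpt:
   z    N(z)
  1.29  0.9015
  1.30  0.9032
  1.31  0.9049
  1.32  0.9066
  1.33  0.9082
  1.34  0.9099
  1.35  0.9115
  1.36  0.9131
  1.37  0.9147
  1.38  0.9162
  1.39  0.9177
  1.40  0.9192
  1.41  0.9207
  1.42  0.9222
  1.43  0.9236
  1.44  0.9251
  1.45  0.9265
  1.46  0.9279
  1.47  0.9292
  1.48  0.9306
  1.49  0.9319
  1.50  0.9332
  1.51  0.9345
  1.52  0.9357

$74.30

σ√T = 0.18·√0.75 = 0.1559
ln(S/K) + (r − q + σ²/2)T = ln(300/380) + (0.05 − 0.028 + 0.18²/2)·0.75 = -0.2364 + 0.0286 = -0.2077
d₁ = -0.2077 / 0.1559 = -1.3326 which rounds to -1.33
d₂ = d₁ − σ√T = -1.3326 − 0.1559 = -1.4885 which rounds to -1.49
exp(−qT) = exp(−0.028·0.75) = 0.9792;  exp(−rT) = exp(−0.05·0.75) = 0.9632
P = 380·0.9632·N(1.49) − 300·0.9792·N(1.33) = 380·0.9632·0.9319 − 300·0.9792·0.9082 = 341.0903 − 266.7928 = 74.2975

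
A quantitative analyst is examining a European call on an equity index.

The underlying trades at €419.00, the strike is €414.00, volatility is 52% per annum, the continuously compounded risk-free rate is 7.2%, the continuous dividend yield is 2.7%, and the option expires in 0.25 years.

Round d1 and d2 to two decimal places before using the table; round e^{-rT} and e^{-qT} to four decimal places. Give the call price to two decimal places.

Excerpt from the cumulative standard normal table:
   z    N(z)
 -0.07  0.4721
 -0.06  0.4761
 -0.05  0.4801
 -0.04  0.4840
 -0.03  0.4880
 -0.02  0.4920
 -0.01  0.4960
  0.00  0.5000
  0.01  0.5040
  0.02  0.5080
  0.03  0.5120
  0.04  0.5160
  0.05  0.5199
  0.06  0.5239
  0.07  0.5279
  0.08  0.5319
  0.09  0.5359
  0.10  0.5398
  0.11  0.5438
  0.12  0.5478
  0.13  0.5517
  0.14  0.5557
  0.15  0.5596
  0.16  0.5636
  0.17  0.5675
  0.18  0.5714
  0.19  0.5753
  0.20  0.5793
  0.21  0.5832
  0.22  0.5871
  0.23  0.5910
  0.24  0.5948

€47.54

σ√T = 0.52·√0.25 = 0.2600
d₁ = [ln(419/414) + (0.072 − 0.027 + ½·0.52²)·0.25] / (σ√T) = (0.0120 + 0.0451) / 0.2600 = 0.2194 ⇒ 0.22
d₂ = 0.2194 − 0.2600 = -0.0406 ⇒ -0.04
exp(−qT) = exp(−0.027·0.25) = 0.9933;  exp(−rT) = exp(−0.072·0.25) = 0.9822
C = 419·0.9933·N(0.22) − 414·0.9822·N(-0.04) = 419·0.9933·0.5871 − 414·0.9822·0.4840 = 244.3467 − 196.8093 = 47.5374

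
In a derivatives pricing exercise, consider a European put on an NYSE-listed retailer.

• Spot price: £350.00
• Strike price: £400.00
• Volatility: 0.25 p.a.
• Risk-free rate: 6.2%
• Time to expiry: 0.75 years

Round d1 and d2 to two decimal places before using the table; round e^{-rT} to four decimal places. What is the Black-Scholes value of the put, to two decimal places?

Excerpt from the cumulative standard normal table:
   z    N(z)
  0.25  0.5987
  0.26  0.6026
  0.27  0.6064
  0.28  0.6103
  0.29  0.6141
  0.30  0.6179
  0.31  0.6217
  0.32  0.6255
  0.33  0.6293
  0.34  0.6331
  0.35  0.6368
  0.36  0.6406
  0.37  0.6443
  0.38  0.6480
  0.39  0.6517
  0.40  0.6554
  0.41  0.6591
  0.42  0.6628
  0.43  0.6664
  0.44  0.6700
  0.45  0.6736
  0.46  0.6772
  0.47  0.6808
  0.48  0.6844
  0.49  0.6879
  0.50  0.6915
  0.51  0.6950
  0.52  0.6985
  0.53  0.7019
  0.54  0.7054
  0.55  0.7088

T = 0.75;  σ√T = 0.2165
ln(S/K) + (r + σ²/2)T = ln(350/400) + (0.062 + 0.25²/2)·0.75 = -0.1335 + 0.0699 = -0.0636
d₁ = -0.0636 / 0.2165 = -0.2937 ⇒ -0.29
d₂ = d₁ − σ√T = -0.2937 − 0.2165 = -0.5102 ⇒ -0.51
exp(−rT) = exp(−0.062·0.75) = 0.9546
N(−d₂) = N(0.51) = 0.6950;  N(−d₁) = N(0.29) = 0.6141
P = 400·0.9546·0.6950 − 350·0.6141 = 265.3788 − 214.9350 = 50.4438

£50.44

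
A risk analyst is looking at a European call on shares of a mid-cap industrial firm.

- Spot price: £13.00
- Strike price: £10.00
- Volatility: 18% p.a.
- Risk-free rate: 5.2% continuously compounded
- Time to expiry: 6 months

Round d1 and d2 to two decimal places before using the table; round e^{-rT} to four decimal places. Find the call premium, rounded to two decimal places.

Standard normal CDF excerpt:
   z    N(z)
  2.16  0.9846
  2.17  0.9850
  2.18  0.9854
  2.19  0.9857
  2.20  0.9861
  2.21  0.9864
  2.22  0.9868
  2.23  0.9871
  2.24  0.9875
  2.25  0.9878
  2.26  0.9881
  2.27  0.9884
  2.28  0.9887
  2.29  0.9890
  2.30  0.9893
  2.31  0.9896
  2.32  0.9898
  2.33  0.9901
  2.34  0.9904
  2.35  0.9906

σ√T = 0.18·√0.5 = 0.1273
d₁ = [ln(13/10) + (0.052 + 0.18²/2)·0.5] / 0.1273 = [0.2624 + 0.0341] / 0.1273 = 2.3292 ≈ 2.33
d₂ = d₁ − σ√T = 2.3292 − 0.1273 = 2.2020 ≈ 2.20
e^(−rT) = e^(−0.052·0.5) = 0.9743
N(d₁) = N(2.33) = 0.9901;  N(d₂) = N(2.20) = 0.9861
C = 13·0.9901 − 10·0.9743·0.9861 = 12.8713 − 9.6076 = 3.2637

£3.26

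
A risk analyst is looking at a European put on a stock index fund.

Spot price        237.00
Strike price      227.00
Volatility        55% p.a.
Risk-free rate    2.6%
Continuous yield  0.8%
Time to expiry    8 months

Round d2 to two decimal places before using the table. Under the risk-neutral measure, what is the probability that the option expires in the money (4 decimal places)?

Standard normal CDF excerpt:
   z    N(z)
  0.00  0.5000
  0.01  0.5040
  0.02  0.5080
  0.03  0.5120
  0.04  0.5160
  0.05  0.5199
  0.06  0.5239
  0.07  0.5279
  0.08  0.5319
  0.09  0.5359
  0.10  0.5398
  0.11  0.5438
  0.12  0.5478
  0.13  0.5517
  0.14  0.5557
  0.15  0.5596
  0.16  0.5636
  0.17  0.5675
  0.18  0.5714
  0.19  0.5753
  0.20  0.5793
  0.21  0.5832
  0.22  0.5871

T = 0.6667;  σ√T = 0.4491
ln(S/K) + (r − q + σ²/2)T = ln(237/227) + (0.026 − 0.008 + 0.55²/2)·0.6667 = 0.0431 + 0.1128 = 0.1559
d₁ = 0.1559 / 0.4491 = 0.3473 → 0.35
d₂ = d₁ − σ√T = 0.3473 − 0.4491 = -0.1018 → -0.10
Risk-neutral Pr[S_T < K] = N(−d₂) = N(0.10) = 0.5398

0.5398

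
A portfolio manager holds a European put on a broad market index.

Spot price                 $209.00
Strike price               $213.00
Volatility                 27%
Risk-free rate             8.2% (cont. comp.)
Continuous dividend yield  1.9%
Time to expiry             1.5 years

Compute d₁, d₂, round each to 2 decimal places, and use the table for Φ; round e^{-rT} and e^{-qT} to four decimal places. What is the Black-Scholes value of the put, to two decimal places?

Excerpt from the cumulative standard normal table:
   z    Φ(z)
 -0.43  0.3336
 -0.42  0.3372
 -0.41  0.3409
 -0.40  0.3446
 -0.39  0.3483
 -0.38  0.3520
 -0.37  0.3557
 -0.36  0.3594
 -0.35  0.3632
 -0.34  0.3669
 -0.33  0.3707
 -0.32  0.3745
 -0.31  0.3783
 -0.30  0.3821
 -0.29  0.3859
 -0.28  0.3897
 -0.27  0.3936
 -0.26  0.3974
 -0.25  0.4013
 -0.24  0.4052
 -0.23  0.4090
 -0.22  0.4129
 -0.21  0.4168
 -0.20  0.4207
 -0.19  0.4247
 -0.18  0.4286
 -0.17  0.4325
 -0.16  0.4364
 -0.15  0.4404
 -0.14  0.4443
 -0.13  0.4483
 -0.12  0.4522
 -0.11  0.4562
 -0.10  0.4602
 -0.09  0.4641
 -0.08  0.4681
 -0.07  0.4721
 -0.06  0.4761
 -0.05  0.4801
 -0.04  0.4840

$18.93

σ√T = 0.27·√1.5 = 0.3307
ln(S/K) + (r − q + σ²/2)T = ln(209/213) + (0.082 − 0.019 + 0.27²/2)·1.5 = -0.0190 + 0.1492 = 0.1302
d₁ = 0.1302 / 0.3307 = 0.3938 ⇒ 0.39
d₂ = d₁ − σ√T = 0.3938 − 0.3307 = 0.0631 ⇒ 0.06
exp(−qT) = exp(−0.019·1.5) = 0.9719;  exp(−rT) = exp(−0.082·1.5) = 0.8843
P = 213·0.8843·N(-0.06) − 209·0.9719·N(-0.39) = 213·0.8843·0.4761 − 209·0.9719·0.3483 = 89.6762 − 70.7492 = 18.9271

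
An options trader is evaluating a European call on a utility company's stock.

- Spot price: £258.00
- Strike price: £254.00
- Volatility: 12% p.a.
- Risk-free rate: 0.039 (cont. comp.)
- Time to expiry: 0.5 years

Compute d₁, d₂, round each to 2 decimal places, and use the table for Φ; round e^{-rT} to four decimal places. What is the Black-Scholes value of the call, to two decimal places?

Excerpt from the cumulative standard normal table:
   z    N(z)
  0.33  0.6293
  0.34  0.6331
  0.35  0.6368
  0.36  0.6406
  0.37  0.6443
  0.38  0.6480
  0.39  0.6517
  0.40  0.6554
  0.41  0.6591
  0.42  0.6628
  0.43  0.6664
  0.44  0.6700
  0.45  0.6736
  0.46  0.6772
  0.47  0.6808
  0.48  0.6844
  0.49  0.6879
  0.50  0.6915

£14.22

σ√T = 0.12 × 0.7071 = 0.0849
d₁ = [ln(258/254) + (0.039 + ½·0.12²)·0.5] / (σ√T) = (0.0156 + 0.0231) / 0.0849 = 0.4564 which rounds to 0.46
d₂ = 0.4564 − 0.0849 = 0.3715 which rounds to 0.37
exp(−rT) = exp(−0.039·0.5) = 0.9807
N(d₁) = N(0.46) = 0.6772;  N(d₂) = N(0.37) = 0.6443
C = 258·0.6772 − 254·0.9807·0.6443 = 174.7176 − 160.4937 = 14.2239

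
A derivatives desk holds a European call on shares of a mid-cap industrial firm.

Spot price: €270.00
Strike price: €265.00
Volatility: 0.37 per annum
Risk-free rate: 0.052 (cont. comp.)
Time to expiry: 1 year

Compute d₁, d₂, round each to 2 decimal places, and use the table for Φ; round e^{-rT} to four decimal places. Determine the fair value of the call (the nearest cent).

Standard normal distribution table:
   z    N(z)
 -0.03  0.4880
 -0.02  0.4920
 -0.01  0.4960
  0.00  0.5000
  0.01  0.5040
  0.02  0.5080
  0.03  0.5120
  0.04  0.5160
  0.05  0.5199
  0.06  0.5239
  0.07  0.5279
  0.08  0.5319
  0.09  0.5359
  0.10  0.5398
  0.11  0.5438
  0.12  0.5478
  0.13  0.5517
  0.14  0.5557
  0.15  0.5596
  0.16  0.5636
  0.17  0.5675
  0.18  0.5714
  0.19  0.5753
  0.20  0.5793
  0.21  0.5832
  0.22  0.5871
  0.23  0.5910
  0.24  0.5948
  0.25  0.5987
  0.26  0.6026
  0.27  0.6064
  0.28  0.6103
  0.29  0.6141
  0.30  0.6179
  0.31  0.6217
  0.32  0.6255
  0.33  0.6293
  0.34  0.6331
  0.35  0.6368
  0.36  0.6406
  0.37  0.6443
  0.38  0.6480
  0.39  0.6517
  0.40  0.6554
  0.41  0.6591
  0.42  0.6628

€48.17

σ√T = 0.37·√1 = 0.3700
d₁ = [ln(270/265) + (0.052 + 0.37²/2)·1] / 0.3700 = [0.0187 + 0.1205] / 0.3700 = 0.3761 ⇒ 0.38
d₂ = d₁ − σ√T = 0.3761 − 0.3700 = 0.0061 ⇒ 0.01
exp(−rT) = exp(−0.052·1) = 0.9493
N(d₁) = N(0.38) = 0.6480;  N(d₂) = N(0.01) = 0.5040
C = 270·0.6480 − 265·0.9493·0.5040 = 174.9600 − 126.7885 = 48.1715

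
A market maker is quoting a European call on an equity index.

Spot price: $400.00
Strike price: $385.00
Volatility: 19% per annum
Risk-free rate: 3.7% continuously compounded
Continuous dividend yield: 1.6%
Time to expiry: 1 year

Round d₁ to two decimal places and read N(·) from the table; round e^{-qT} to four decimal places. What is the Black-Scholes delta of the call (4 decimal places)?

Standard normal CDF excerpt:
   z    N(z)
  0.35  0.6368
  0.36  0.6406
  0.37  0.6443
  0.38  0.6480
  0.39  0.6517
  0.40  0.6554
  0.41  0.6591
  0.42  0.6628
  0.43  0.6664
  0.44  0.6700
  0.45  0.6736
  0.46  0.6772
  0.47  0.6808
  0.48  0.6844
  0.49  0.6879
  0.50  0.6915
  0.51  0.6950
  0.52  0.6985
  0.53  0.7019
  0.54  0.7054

σ√T = 0.19·√1 = 0.1900
ln(S/K) + (r − q + σ²/2)T = ln(400/385) + (0.037 − 0.016 + 0.19²/2)·1 = 0.0382 + 0.0391 = 0.0773
d₁ = 0.0773 / 0.1900 = 0.4067 ≈ 0.41
N(d₁) = N(0.41) = 0.6591
Δ_call = exp(−qT)·N(d₁) = 0.9841·0.6591 = 0.6486

0.6486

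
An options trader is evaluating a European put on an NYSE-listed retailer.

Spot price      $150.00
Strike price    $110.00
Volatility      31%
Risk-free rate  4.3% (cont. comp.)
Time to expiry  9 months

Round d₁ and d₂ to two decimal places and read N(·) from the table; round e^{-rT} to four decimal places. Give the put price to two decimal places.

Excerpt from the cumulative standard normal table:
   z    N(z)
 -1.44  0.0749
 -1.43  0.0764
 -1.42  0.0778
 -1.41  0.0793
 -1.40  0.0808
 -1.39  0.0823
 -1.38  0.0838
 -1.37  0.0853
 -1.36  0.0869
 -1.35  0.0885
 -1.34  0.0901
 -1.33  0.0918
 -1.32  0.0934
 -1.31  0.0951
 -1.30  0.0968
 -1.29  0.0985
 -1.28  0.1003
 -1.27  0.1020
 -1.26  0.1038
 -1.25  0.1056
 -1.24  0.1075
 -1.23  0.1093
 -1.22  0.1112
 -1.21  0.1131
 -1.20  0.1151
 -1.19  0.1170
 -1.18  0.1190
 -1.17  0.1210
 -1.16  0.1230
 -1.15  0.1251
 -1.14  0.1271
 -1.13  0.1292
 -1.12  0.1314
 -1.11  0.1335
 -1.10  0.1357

T = 0.75;  σ√T = 0.2685
d₁ = [ln(150/110) + (0.043 + ½·0.31²)·0.75] / (σ√T) = (0.3102 + 0.0683) / 0.2685 = 1.4096 which rounds to 1.41
d₂ = 1.4096 − 0.2685 = 1.1412 which rounds to 1.14
e^(−rT) = e^(−0.043·0.75) = 0.9683
P = 110·0.9683·N(-1.14) − 150·N(-1.41) = 110·0.9683·0.1271 − 150·0.0793 = 13.5378 − 11.8950 = 1.6428

$1.64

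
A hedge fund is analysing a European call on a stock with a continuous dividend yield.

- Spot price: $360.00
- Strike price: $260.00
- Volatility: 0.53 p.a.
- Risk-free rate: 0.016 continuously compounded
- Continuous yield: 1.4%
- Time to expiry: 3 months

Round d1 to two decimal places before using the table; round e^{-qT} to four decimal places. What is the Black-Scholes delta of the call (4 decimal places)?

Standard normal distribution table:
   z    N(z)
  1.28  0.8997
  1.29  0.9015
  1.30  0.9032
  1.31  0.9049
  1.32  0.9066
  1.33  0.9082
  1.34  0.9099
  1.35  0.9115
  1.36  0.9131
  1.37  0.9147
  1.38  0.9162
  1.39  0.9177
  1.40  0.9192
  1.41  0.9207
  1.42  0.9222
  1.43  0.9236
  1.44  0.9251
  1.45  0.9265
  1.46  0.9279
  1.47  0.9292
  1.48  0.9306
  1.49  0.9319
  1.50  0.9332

σ√T = 0.53·√0.25 = 0.2650
d₁ = [ln(360/260) + (0.016 − 0.014 + 0.53²/2)·0.25] / 0.2650 = [0.3254 + 0.0356] / 0.2650 = 1.3624 ⇒ 1.36
N(d₁) = N(1.36) = 0.9131
Δ_call = exp(−qT)·N(d₁) = 0.9965·0.9131 = 0.9099

0.9099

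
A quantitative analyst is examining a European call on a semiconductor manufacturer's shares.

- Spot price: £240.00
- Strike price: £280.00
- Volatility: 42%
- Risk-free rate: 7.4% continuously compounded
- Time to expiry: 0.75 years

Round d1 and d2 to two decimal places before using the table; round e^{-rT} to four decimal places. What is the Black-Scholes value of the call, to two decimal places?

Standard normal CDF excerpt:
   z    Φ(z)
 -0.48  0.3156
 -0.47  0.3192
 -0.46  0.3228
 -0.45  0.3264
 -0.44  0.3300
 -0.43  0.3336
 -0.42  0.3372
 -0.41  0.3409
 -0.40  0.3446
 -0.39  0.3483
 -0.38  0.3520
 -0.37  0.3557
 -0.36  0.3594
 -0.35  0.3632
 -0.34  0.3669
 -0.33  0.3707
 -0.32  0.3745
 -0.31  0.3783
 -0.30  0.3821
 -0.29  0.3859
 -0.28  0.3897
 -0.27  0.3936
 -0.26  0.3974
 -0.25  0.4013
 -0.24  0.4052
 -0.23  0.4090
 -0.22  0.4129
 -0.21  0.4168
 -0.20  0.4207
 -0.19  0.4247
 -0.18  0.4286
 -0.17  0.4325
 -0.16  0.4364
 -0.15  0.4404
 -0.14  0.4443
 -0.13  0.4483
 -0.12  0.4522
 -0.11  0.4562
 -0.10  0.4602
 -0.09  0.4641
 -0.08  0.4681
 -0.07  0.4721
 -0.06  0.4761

£24.93

T = 0.75;  σ√T = 0.3637
ln(S/K) + (r + σ²/2)T = ln(240/280) + (0.074 + 0.42²/2)·0.75 = -0.1542 + 0.1216 = -0.0325
d₁ = -0.0325 / 0.3637 = -0.0894 ⇒ -0.09
d₂ = d₁ − σ√T = -0.0894 − 0.3637 = -0.4531 ⇒ -0.45
e^(−rT) = e^(−0.074·0.75) = 0.9460
N(d₁) = N(-0.09) = 0.4641;  N(d₂) = N(-0.45) = 0.3264
C = 240·0.4641 − 280·0.9460·0.3264 = 111.3840 − 86.4568 = 24.9272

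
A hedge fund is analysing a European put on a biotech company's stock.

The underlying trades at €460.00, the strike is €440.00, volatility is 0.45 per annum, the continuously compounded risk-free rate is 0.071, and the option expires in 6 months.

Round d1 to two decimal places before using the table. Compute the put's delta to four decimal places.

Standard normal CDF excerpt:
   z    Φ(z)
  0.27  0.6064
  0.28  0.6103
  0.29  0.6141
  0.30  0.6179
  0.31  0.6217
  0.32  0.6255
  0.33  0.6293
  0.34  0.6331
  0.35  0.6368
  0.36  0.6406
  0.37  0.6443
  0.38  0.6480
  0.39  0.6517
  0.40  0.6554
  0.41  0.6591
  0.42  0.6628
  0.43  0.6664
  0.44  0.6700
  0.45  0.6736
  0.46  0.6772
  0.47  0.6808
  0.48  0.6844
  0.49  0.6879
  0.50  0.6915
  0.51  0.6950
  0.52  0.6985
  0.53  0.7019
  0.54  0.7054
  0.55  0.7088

σ√T = 0.45 × 0.7071 = 0.3182
ln(S/K) + (r + σ²/2)T = ln(460/440) + (0.071 + 0.45²/2)·0.5 = 0.0445 + 0.0861 = 0.1306
d₁ = 0.1306 / 0.3182 = 0.4104 → 0.41
N(d₁) = N(0.41) = 0.6591
Δ_put = N(d₁) − 1 = 0.6591 − 1 = -0.3409

-0.3409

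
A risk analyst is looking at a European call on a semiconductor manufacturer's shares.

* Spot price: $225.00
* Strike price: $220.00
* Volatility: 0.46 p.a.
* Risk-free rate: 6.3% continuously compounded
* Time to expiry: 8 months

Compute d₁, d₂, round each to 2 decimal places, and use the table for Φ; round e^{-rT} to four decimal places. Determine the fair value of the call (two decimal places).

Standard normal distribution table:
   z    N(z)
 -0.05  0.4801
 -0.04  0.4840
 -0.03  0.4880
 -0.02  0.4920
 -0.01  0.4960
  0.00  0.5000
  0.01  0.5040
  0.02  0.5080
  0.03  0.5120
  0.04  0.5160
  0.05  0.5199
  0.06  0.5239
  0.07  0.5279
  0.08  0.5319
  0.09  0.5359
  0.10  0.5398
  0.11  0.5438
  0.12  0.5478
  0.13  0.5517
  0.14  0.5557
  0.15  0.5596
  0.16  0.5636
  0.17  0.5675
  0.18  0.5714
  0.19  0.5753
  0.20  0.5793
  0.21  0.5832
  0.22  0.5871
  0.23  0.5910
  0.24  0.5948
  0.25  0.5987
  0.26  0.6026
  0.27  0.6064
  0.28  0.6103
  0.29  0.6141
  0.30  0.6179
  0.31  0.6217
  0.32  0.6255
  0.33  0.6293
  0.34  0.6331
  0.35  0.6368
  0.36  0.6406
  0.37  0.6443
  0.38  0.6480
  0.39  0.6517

$40.34

T = 0.6667;  σ√T = 0.3756
d₁ = [ln(225/220) + (0.063 + ½·0.46²)·0.6667] / (σ√T) = (0.0225 + 0.1125) / 0.3756 = 0.3595 ⇒ 0.36
d₂ = 0.3595 − 0.3756 = -0.0161 ⇒ -0.02
e^(−rT) = e^(−0.063·0.6667) = 0.9589
C = 225·N(0.36) − 220·0.9589·N(-0.02) = 225·0.6406 − 220·0.9589·0.4920 = 144.1350 − 103.7913 = 40.3437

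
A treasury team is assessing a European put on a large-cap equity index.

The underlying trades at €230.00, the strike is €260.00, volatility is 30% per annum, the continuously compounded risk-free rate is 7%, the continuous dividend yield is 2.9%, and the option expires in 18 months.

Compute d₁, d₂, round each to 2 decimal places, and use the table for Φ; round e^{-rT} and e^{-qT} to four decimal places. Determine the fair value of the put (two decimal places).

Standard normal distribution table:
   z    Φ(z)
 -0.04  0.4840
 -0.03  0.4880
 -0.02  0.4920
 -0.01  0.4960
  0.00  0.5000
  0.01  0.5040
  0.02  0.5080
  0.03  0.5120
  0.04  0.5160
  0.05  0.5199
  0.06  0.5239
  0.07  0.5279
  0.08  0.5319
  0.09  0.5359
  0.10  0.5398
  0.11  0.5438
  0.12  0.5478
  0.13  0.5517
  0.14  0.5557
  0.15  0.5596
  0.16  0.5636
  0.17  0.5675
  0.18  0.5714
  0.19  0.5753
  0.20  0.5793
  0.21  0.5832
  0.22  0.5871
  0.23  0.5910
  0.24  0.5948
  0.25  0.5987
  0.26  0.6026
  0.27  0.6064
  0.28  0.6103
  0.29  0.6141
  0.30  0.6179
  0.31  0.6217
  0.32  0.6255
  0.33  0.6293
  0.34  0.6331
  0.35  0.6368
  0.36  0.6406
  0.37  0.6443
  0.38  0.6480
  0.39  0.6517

σ√T = 0.3 × 1.2247 = 0.3674
d₁ = [ln(230/260) + (0.07 − 0.029 + ½·0.3²)·1.5] / (σ√T) = (-0.1226 + 0.1290) / 0.3674 = 0.0174 ≈ 0.02
d₂ = 0.0174 − 0.3674 = -0.3500 ≈ -0.35
exp(−qT) = exp(−0.029·1.5) = 0.9574;  exp(−rT) = exp(−0.07·1.5) = 0.9003
N(−d₂) = N(0.35) = 0.6368;  N(−d₁) = N(-0.02) = 0.4920
P = 260·0.9003·0.6368 − 230·0.9574·0.4920 = 149.0609 − 108.3394 = 40.7215

€40.72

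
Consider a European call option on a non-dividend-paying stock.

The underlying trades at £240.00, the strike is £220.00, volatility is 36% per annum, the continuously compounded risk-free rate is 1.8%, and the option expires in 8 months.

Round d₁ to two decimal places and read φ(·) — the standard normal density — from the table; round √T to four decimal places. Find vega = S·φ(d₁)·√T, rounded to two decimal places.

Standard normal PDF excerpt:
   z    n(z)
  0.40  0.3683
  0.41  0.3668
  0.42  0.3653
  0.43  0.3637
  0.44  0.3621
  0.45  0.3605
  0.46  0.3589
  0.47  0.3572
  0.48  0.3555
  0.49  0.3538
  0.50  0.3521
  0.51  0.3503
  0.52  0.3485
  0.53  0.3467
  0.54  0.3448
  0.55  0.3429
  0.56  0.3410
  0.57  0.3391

T = 0.6667;  σ√T = 0.2939
d₁ = [ln(240/220) + (0.018 + ½·0.36²)·0.6667] / (σ√T) = (0.0870 + 0.0552) / 0.2939 = 0.4838 ⇒ 0.48
√T = √0.6667 = 0.8165
φ(d₁) = φ(0.48) = 0.3555
vega = S·φ(d₁)·√T = 240·0.3555·0.8165 = 69.6638

69.66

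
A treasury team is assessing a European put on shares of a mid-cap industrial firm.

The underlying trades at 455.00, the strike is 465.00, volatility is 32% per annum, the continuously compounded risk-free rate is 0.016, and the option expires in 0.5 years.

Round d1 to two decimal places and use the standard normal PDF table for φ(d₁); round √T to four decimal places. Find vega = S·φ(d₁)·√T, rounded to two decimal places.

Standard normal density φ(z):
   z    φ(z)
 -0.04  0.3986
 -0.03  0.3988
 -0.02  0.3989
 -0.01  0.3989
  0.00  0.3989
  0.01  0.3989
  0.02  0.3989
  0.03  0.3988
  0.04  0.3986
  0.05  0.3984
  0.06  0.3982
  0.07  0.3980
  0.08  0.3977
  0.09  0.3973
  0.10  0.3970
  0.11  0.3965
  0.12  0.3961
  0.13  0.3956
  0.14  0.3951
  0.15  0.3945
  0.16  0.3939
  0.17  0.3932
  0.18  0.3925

T = 0.5;  σ√T = 0.2263
d₁ = [ln(455/465) + (0.016 + 0.32²/2)·0.5] / 0.2263 = [-0.0217 + 0.0336] / 0.2263 = 0.0524 which rounds to 0.05
√T = √0.5 = 0.7071
φ(d₁) = φ(0.05) = 0.3984
vega = S·φ(d₁)·√T = 455·0.3984·0.7071 = 128.1774
(Call and put vega coincide under Black-Scholes.)

128.18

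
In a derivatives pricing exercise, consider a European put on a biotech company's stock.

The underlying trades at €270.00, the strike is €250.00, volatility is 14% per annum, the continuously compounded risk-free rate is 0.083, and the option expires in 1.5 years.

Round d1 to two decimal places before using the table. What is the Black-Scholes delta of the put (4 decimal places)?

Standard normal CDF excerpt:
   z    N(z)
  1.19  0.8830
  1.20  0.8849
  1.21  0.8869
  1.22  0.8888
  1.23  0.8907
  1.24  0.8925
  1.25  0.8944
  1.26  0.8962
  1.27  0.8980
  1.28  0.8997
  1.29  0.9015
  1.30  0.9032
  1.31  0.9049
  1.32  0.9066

-0.1038

σ√T = 0.14·√1.5 = 0.1715
d₁ = [ln(270/250) + (0.083 + 0.14²/2)·1.5] / 0.1715 = [0.0770 + 0.1392] / 0.1715 = 1.2607 ⇒ 1.26
N(d₁) = N(1.26) = 0.8962
Δ_put = N(d₁) − 1 = 0.8962 − 1 = -0.1038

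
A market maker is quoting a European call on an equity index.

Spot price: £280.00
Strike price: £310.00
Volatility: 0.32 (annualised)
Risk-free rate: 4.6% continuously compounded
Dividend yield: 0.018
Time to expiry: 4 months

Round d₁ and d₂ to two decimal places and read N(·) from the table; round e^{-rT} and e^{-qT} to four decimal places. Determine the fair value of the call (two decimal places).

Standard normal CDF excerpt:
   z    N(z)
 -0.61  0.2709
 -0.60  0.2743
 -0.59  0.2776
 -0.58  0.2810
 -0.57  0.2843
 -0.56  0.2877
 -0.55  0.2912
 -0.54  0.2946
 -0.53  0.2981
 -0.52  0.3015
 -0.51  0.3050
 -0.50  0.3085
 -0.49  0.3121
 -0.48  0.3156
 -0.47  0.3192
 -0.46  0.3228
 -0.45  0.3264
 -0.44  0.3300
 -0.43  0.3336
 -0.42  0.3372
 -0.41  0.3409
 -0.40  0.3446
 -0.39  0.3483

σ√T = 0.32·√0.3333 = 0.1848
d₁ = [ln(280/310) + (0.046 − 0.018 + 0.32²/2)·0.3333] / 0.1848 = [-0.1018 + 0.0264] / 0.1848 = -0.4080 ⇒ -0.41
d₂ = d₁ − σ√T = -0.4080 − 0.1848 = -0.5928 ⇒ -0.59
e^(−qT) = e^(−0.018·0.3333) = 0.9940;  e^(−rT) = e^(−0.046·0.3333) = 0.9848
C = 280·0.9940·N(-0.41) − 310·0.9848·N(-0.59) = 280·0.9940·0.3409 − 310·0.9848·0.2776 = 94.8793 − 84.7479 = 10.1313

£10.13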